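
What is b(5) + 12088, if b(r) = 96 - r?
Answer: 12179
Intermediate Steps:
b(5) + 12088 = (96 - 1*5) + 12088 = (96 - 5) + 12088 = 91 + 12088 = 12179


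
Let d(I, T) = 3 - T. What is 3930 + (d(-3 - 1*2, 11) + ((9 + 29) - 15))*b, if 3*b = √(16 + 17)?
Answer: 3930 + 5*√33 ≈ 3958.7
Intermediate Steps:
b = √33/3 (b = √(16 + 17)/3 = √33/3 ≈ 1.9149)
3930 + (d(-3 - 1*2, 11) + ((9 + 29) - 15))*b = 3930 + ((3 - 1*11) + ((9 + 29) - 15))*(√33/3) = 3930 + ((3 - 11) + (38 - 15))*(√33/3) = 3930 + (-8 + 23)*(√33/3) = 3930 + 15*(√33/3) = 3930 + 5*√33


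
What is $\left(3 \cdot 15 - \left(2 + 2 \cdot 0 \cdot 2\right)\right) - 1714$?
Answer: $-1671$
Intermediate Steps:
$\left(3 \cdot 15 - \left(2 + 2 \cdot 0 \cdot 2\right)\right) - 1714 = \left(45 - 2\right) - 1714 = 43 - 1714 = -1671$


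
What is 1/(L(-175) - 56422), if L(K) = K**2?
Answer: -1/25797 ≈ -3.8764e-5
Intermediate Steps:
1/(L(-175) - 56422) = 1/((-175)**2 - 56422) = 1/(30625 - 56422) = 1/(-25797) = -1/25797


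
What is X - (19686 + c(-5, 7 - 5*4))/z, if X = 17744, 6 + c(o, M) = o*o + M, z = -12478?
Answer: 110714662/6239 ≈ 17746.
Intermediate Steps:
c(o, M) = -6 + M + o² (c(o, M) = -6 + (o*o + M) = -6 + (o² + M) = -6 + (M + o²) = -6 + M + o²)
X - (19686 + c(-5, 7 - 5*4))/z = 17744 - (19686 + (-6 + (7 - 5*4) + (-5)²))/(-12478) = 17744 - (19686 + (-6 + (7 - 20) + 25))*(-1)/12478 = 17744 - (19686 + (-6 - 13 + 25))*(-1)/12478 = 17744 - (19686 + 6)*(-1)/12478 = 17744 - 19692*(-1)/12478 = 17744 - 1*(-9846/6239) = 17744 + 9846/6239 = 110714662/6239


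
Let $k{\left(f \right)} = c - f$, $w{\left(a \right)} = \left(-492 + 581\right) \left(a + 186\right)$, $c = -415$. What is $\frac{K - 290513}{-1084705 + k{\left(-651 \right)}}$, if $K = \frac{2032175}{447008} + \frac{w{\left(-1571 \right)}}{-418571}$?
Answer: $\frac{54355408757153339}{202909122806343392} \approx 0.26788$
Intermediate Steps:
$w{\left(a \right)} = 16554 + 89 a$ ($w{\left(a \right)} = 89 \left(186 + a\right) = 16554 + 89 a$)
$k{\left(f \right)} = -415 - f$
$K = \frac{905709963045}{187104585568}$ ($K = \frac{2032175}{447008} + \frac{16554 + 89 \left(-1571\right)}{-418571} = 2032175 \cdot \frac{1}{447008} + \left(16554 - 139819\right) \left(- \frac{1}{418571}\right) = \frac{2032175}{447008} - - \frac{123265}{418571} = \frac{2032175}{447008} + \frac{123265}{418571} = \frac{905709963045}{187104585568} \approx 4.8407$)
$\frac{K - 290513}{-1084705 + k{\left(-651 \right)}} = \frac{\frac{905709963045}{187104585568} - 290513}{-1084705 - -236} = - \frac{54355408757153339}{187104585568 \left(-1084705 + \left(-415 + 651\right)\right)} = - \frac{54355408757153339}{187104585568 \left(-1084705 + 236\right)} = - \frac{54355408757153339}{187104585568 \left(-1084469\right)} = \left(- \frac{54355408757153339}{187104585568}\right) \left(- \frac{1}{1084469}\right) = \frac{54355408757153339}{202909122806343392}$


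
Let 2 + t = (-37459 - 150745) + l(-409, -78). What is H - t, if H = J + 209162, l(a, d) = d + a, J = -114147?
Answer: 283708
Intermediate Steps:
l(a, d) = a + d
H = 95015 (H = -114147 + 209162 = 95015)
t = -188693 (t = -2 + ((-37459 - 150745) + (-409 - 78)) = -2 + (-188204 - 487) = -2 - 188691 = -188693)
H - t = 95015 - 1*(-188693) = 95015 + 188693 = 283708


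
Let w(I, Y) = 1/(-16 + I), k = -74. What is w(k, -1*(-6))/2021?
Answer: -1/181890 ≈ -5.4978e-6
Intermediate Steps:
w(k, -1*(-6))/2021 = 1/(-16 - 74*2021) = (1/2021)/(-90) = -1/90*1/2021 = -1/181890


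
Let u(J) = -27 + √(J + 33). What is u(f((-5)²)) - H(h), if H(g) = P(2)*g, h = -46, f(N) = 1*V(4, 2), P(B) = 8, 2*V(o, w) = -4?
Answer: 341 + √31 ≈ 346.57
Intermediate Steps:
V(o, w) = -2 (V(o, w) = (½)*(-4) = -2)
f(N) = -2 (f(N) = 1*(-2) = -2)
H(g) = 8*g
u(J) = -27 + √(33 + J)
u(f((-5)²)) - H(h) = (-27 + √(33 - 2)) - 8*(-46) = (-27 + √31) - 1*(-368) = (-27 + √31) + 368 = 341 + √31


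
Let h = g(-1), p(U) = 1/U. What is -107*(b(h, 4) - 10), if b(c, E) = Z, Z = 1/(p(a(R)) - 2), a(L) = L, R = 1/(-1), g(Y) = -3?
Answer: 3317/3 ≈ 1105.7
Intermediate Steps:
R = -1
p(U) = 1/U
Z = -⅓ (Z = 1/(1/(-1) - 2) = 1/(-1 - 2) = 1/(-3) = -⅓ ≈ -0.33333)
h = -3
b(c, E) = -⅓
-107*(b(h, 4) - 10) = -107*(-⅓ - 10) = -107*(-31/3) = 3317/3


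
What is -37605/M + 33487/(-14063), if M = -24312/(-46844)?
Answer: -2064479469917/28491638 ≈ -72459.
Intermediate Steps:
M = 6078/11711 (M = -24312*(-1/46844) = 6078/11711 ≈ 0.51900)
-37605/M + 33487/(-14063) = -37605/6078/11711 + 33487/(-14063) = -37605*11711/6078 + 33487*(-1/14063) = -146797385/2026 - 33487/14063 = -2064479469917/28491638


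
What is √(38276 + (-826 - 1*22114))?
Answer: 6*√426 ≈ 123.84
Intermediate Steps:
√(38276 + (-826 - 1*22114)) = √(38276 + (-826 - 22114)) = √(38276 - 22940) = √15336 = 6*√426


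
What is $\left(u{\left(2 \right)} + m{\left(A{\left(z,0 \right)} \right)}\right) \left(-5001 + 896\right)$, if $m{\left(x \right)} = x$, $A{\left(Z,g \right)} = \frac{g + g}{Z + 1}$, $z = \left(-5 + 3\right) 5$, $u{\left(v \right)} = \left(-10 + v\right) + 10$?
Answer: $-8210$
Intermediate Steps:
$u{\left(v \right)} = v$
$z = -10$ ($z = \left(-2\right) 5 = -10$)
$A{\left(Z,g \right)} = \frac{2 g}{1 + Z}$
$\left(u{\left(2 \right)} + m{\left(A{\left(z,0 \right)} \right)}\right) \left(-5001 + 896\right) = \left(2 + 2 \cdot 0 \frac{1}{1 - 10}\right) \left(-5001 + 896\right) = \left(2 + 2 \cdot 0 \frac{1}{-9}\right) \left(-4105\right) = \left(2 + 2 \cdot 0 \left(- \frac{1}{9}\right)\right) \left(-4105\right) = \left(2 + 0\right) \left(-4105\right) = 2 \left(-4105\right) = -8210$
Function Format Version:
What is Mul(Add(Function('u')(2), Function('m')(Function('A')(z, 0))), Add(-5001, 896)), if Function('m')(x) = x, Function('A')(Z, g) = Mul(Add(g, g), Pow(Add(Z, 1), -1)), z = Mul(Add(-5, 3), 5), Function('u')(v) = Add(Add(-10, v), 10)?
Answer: -8210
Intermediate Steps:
Function('u')(v) = v
z = -10 (z = Mul(-2, 5) = -10)
Function('A')(Z, g) = Mul(2, g, Pow(Add(1, Z), -1)) (Function('A')(Z, g) = Mul(Mul(2, g), Pow(Add(1, Z), -1)) = Mul(2, g, Pow(Add(1, Z), -1)))
Mul(Add(Function('u')(2), Function('m')(Function('A')(z, 0))), Add(-5001, 896)) = Mul(Add(2, Mul(2, 0, Pow(Add(1, -10), -1))), Add(-5001, 896)) = Mul(Add(2, Mul(2, 0, Pow(-9, -1))), -4105) = Mul(Add(2, Mul(2, 0, Rational(-1, 9))), -4105) = Mul(Add(2, 0), -4105) = Mul(2, -4105) = -8210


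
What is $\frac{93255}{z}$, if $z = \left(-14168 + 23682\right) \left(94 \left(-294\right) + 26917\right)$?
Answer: $- \frac{93255}{6840566} \approx -0.013633$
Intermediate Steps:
$z = -6840566$ ($z = 9514 \left(-27636 + 26917\right) = 9514 \left(-719\right) = -6840566$)
$\frac{93255}{z} = \frac{93255}{-6840566} = 93255 \left(- \frac{1}{6840566}\right) = - \frac{93255}{6840566}$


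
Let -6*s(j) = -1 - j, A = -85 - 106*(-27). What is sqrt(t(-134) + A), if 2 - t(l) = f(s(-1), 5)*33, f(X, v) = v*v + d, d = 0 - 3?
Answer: sqrt(2053) ≈ 45.310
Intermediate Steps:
d = -3
A = 2777 (A = -85 + 2862 = 2777)
s(j) = 1/6 + j/6 (s(j) = -(-1 - j)/6 = 1/6 + j/6)
f(X, v) = -3 + v**2 (f(X, v) = v*v - 3 = v**2 - 3 = -3 + v**2)
t(l) = -724 (t(l) = 2 - (-3 + 5**2)*33 = 2 - (-3 + 25)*33 = 2 - 22*33 = 2 - 1*726 = 2 - 726 = -724)
sqrt(t(-134) + A) = sqrt(-724 + 2777) = sqrt(2053)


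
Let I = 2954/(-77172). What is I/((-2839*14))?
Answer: 211/219091308 ≈ 9.6307e-7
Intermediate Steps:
I = -1477/38586 (I = 2954*(-1/77172) = -1477/38586 ≈ -0.038278)
I/((-2839*14)) = -1477/(38586*((-2839*14))) = -1477/38586/(-39746) = -1477/38586*(-1/39746) = 211/219091308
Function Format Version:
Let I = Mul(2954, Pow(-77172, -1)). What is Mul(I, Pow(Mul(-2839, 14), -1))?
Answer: Rational(211, 219091308) ≈ 9.6307e-7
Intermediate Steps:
I = Rational(-1477, 38586) (I = Mul(2954, Rational(-1, 77172)) = Rational(-1477, 38586) ≈ -0.038278)
Mul(I, Pow(Mul(-2839, 14), -1)) = Mul(Rational(-1477, 38586), Pow(Mul(-2839, 14), -1)) = Mul(Rational(-1477, 38586), Pow(-39746, -1)) = Mul(Rational(-1477, 38586), Rational(-1, 39746)) = Rational(211, 219091308)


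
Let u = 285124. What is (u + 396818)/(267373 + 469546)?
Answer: 681942/736919 ≈ 0.92540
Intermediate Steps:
(u + 396818)/(267373 + 469546) = (285124 + 396818)/(267373 + 469546) = 681942/736919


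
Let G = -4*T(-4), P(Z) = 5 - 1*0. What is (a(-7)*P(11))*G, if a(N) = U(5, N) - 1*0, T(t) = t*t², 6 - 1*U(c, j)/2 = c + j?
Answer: 20480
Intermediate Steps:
U(c, j) = 12 - 2*c - 2*j (U(c, j) = 12 - 2*(c + j) = 12 + (-2*c - 2*j) = 12 - 2*c - 2*j)
P(Z) = 5 (P(Z) = 5 + 0 = 5)
T(t) = t³
a(N) = 2 - 2*N (a(N) = (12 - 2*5 - 2*N) - 1*0 = (12 - 10 - 2*N) + 0 = (2 - 2*N) + 0 = 2 - 2*N)
G = 256 (G = -4*(-4)³ = -4*(-64) = 256)
(a(-7)*P(11))*G = ((2 - 2*(-7))*5)*256 = ((2 + 14)*5)*256 = (16*5)*256 = 80*256 = 20480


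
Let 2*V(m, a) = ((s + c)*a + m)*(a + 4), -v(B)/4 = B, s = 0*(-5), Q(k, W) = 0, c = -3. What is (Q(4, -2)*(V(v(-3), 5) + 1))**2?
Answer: 0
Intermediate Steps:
s = 0
v(B) = -4*B
V(m, a) = (4 + a)*(m - 3*a)/2 (V(m, a) = (((0 - 3)*a + m)*(a + 4))/2 = ((-3*a + m)*(4 + a))/2 = ((m - 3*a)*(4 + a))/2 = ((4 + a)*(m - 3*a))/2 = (4 + a)*(m - 3*a)/2)
(Q(4, -2)*(V(v(-3), 5) + 1))**2 = (0*((-6*5 + 2*(-4*(-3)) - 3/2*5**2 + (1/2)*5*(-4*(-3))) + 1))**2 = (0*((-30 + 2*12 - 3/2*25 + (1/2)*5*12) + 1))**2 = (0*((-30 + 24 - 75/2 + 30) + 1))**2 = (0*(-27/2 + 1))**2 = (0*(-25/2))**2 = 0**2 = 0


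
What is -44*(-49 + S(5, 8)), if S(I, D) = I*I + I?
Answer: 836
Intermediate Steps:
S(I, D) = I + I² (S(I, D) = I² + I = I + I²)
-44*(-49 + S(5, 8)) = -44*(-49 + 5*(1 + 5)) = -44*(-49 + 5*6) = -44*(-49 + 30) = -44*(-19) = 836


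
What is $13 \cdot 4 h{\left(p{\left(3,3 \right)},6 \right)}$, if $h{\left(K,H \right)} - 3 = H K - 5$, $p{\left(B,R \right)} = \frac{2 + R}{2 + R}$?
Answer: $208$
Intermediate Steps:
$p{\left(B,R \right)} = 1$
$h{\left(K,H \right)} = -2 + H K$ ($h{\left(K,H \right)} = 3 + \left(H K - 5\right) = 3 + \left(-5 + H K\right) = -2 + H K$)
$13 \cdot 4 h{\left(p{\left(3,3 \right)},6 \right)} = 13 \cdot 4 \left(-2 + 6 \cdot 1\right) = 52 \left(-2 + 6\right) = 52 \cdot 4 = 208$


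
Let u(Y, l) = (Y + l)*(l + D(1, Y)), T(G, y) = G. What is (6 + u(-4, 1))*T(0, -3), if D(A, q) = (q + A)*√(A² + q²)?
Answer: 0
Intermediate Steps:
D(A, q) = √(A² + q²)*(A + q) (D(A, q) = (A + q)*√(A² + q²) = √(A² + q²)*(A + q))
u(Y, l) = (Y + l)*(l + √(1 + Y²)*(1 + Y)) (u(Y, l) = (Y + l)*(l + √(1² + Y²)*(1 + Y)) = (Y + l)*(l + √(1 + Y²)*(1 + Y)))
(6 + u(-4, 1))*T(0, -3) = (6 + (1² - 4*1 - 4*√(1 + (-4)²)*(1 - 4) + 1*√(1 + (-4)²)*(1 - 4)))*0 = (6 + (1 - 4 - 4*√(1 + 16)*(-3) + 1*√(1 + 16)*(-3)))*0 = (6 + (1 - 4 - 4*√17*(-3) + 1*√17*(-3)))*0 = (6 + (1 - 4 + 12*√17 - 3*√17))*0 = (6 + (-3 + 9*√17))*0 = (3 + 9*√17)*0 = 0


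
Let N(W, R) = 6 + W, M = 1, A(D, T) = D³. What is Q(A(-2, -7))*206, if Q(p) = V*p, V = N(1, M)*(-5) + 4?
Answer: 51088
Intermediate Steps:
V = -31 (V = (6 + 1)*(-5) + 4 = 7*(-5) + 4 = -35 + 4 = -31)
Q(p) = -31*p
Q(A(-2, -7))*206 = -31*(-2)³*206 = -31*(-8)*206 = 248*206 = 51088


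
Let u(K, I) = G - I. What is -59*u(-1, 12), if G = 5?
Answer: 413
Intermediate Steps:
u(K, I) = 5 - I
-59*u(-1, 12) = -59*(5 - 1*12) = -59*(5 - 12) = -59*(-7) = 413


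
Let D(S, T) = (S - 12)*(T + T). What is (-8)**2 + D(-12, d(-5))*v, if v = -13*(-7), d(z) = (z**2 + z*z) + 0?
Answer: -218336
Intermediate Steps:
d(z) = 2*z**2 (d(z) = (z**2 + z**2) + 0 = 2*z**2 + 0 = 2*z**2)
D(S, T) = 2*T*(-12 + S) (D(S, T) = (-12 + S)*(2*T) = 2*T*(-12 + S))
v = 91
(-8)**2 + D(-12, d(-5))*v = (-8)**2 + (2*(2*(-5)**2)*(-12 - 12))*91 = 64 + (2*(2*25)*(-24))*91 = 64 + (2*50*(-24))*91 = 64 - 2400*91 = 64 - 218400 = -218336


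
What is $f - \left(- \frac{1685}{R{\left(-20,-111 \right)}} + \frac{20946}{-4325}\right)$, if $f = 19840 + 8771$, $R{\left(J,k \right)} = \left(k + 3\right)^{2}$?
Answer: $\frac{1443584996569}{50446800} \approx 28616.0$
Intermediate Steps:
$R{\left(J,k \right)} = \left(3 + k\right)^{2}$
$f = 28611$
$f - \left(- \frac{1685}{R{\left(-20,-111 \right)}} + \frac{20946}{-4325}\right) = 28611 - \left(- \frac{1685}{\left(3 - 111\right)^{2}} + \frac{20946}{-4325}\right) = 28611 - \left(- \frac{1685}{\left(-108\right)^{2}} + 20946 \left(- \frac{1}{4325}\right)\right) = 28611 - \left(- \frac{1685}{11664} - \frac{20946}{4325}\right) = 28611 - - \frac{251601769}{50446800} = 28611 + \frac{251601769}{50446800} = \frac{1443584996569}{50446800}$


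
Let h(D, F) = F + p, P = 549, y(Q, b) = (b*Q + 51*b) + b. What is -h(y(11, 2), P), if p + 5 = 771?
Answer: -1315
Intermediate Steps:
y(Q, b) = 52*b + Q*b (y(Q, b) = (Q*b + 51*b) + b = (51*b + Q*b) + b = 52*b + Q*b)
p = 766 (p = -5 + 771 = 766)
h(D, F) = 766 + F (h(D, F) = F + 766 = 766 + F)
-h(y(11, 2), P) = -(766 + 549) = -1*1315 = -1315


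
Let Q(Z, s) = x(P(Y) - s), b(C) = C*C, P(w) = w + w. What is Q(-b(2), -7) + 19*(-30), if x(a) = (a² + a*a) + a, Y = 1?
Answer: -399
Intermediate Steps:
P(w) = 2*w
b(C) = C²
x(a) = a + 2*a² (x(a) = (a² + a²) + a = 2*a² + a = a + 2*a²)
Q(Z, s) = (2 - s)*(5 - 2*s) (Q(Z, s) = (2*1 - s)*(1 + 2*(2*1 - s)) = (2 - s)*(1 + 2*(2 - s)) = (2 - s)*(1 + (4 - 2*s)) = (2 - s)*(5 - 2*s))
Q(-b(2), -7) + 19*(-30) = (-5 + 2*(-7))*(-2 - 7) + 19*(-30) = (-5 - 14)*(-9) - 570 = -19*(-9) - 570 = 171 - 570 = -399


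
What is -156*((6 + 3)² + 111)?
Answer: -29952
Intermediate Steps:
-156*((6 + 3)² + 111) = -156*(9² + 111) = -156*(81 + 111) = -156*192 = -29952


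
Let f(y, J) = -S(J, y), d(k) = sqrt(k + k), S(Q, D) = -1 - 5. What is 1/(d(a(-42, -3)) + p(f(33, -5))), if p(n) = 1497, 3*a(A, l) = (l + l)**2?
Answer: 499/746995 - 2*sqrt(6)/2240985 ≈ 0.00066582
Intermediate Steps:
S(Q, D) = -6
a(A, l) = 4*l**2/3 (a(A, l) = (l + l)**2/3 = (2*l)**2/3 = (4*l**2)/3 = 4*l**2/3)
d(k) = sqrt(2)*sqrt(k) (d(k) = sqrt(2*k) = sqrt(2)*sqrt(k))
f(y, J) = 6 (f(y, J) = -1*(-6) = 6)
1/(d(a(-42, -3)) + p(f(33, -5))) = 1/(sqrt(2)*sqrt((4/3)*(-3)**2) + 1497) = 1/(sqrt(2)*sqrt((4/3)*9) + 1497) = 1/(sqrt(2)*sqrt(12) + 1497) = 1/(sqrt(2)*(2*sqrt(3)) + 1497) = 1/(2*sqrt(6) + 1497) = 1/(1497 + 2*sqrt(6))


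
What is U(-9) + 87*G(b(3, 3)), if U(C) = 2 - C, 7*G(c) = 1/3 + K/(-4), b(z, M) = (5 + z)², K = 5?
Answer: -11/28 ≈ -0.39286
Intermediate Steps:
G(c) = -11/84 (G(c) = (1/3 + 5/(-4))/7 = (1*(⅓) + 5*(-¼))/7 = (⅓ - 5/4)/7 = (⅐)*(-11/12) = -11/84)
U(-9) + 87*G(b(3, 3)) = (2 - 1*(-9)) + 87*(-11/84) = (2 + 9) - 319/28 = 11 - 319/28 = -11/28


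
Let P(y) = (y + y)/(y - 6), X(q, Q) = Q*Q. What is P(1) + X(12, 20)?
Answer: 1998/5 ≈ 399.60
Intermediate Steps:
X(q, Q) = Q**2
P(y) = 2*y/(-6 + y) (P(y) = (2*y)/(-6 + y) = 2*y/(-6 + y))
P(1) + X(12, 20) = 2*1/(-6 + 1) + 20**2 = 2*1/(-5) + 400 = 2*1*(-1/5) + 400 = -2/5 + 400 = 1998/5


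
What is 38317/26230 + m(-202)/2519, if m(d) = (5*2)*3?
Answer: 97307423/66073370 ≈ 1.4727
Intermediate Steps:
m(d) = 30 (m(d) = 10*3 = 30)
38317/26230 + m(-202)/2519 = 38317/26230 + 30/2519 = 97307423/66073370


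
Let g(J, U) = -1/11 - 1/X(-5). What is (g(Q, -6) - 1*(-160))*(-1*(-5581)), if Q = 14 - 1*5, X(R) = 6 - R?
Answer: 9811398/11 ≈ 8.9195e+5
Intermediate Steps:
Q = 9 (Q = 14 - 5 = 9)
g(J, U) = -2/11 (g(J, U) = -1/11 - 1/(6 - 1*(-5)) = -1*1/11 - 1/(6 + 5) = -1/11 - 1/11 = -2/11)
(g(Q, -6) - 1*(-160))*(-1*(-5581)) = (-2/11 - 1*(-160))*(-1*(-5581)) = (-2/11 + 160)*5581 = (1758/11)*5581 = 9811398/11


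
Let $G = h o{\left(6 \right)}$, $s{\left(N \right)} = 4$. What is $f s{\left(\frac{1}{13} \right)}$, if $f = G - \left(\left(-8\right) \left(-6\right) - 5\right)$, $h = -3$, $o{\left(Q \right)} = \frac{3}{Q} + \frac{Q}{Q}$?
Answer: $-190$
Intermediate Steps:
$o{\left(Q \right)} = 1 + \frac{3}{Q}$ ($o{\left(Q \right)} = \frac{3}{Q} + 1 = 1 + \frac{3}{Q}$)
$G = - \frac{9}{2}$ ($G = - 3 \frac{3 + 6}{6} = - 3 \cdot \frac{1}{6} \cdot 9 = \left(-3\right) \frac{3}{2} = - \frac{9}{2} \approx -4.5$)
$f = - \frac{95}{2}$ ($f = - \frac{9}{2} - \left(\left(-8\right) \left(-6\right) - 5\right) = - \frac{9}{2} - \left(48 - 5\right) = - \frac{9}{2} - 43 = - \frac{95}{2} \approx -47.5$)
$f s{\left(\frac{1}{13} \right)} = \left(- \frac{95}{2}\right) 4 = -190$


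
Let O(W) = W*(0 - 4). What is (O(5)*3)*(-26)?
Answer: 1560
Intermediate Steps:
O(W) = -4*W (O(W) = W*(-4) = -4*W)
(O(5)*3)*(-26) = (-4*5*3)*(-26) = -20*3*(-26) = -60*(-26) = 1560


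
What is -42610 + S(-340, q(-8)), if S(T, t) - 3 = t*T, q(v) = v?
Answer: -39887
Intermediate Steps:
S(T, t) = 3 + T*t (S(T, t) = 3 + t*T = 3 + T*t)
-42610 + S(-340, q(-8)) = -42610 + (3 - 340*(-8)) = -42610 + (3 + 2720) = -42610 + 2723 = -39887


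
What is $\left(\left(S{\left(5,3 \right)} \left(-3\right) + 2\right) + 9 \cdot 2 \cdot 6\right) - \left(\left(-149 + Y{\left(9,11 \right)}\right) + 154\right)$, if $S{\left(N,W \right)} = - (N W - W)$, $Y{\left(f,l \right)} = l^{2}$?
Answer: $20$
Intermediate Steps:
$S{\left(N,W \right)} = W - N W$ ($S{\left(N,W \right)} = - (- W + N W) = W - N W$)
$\left(\left(S{\left(5,3 \right)} \left(-3\right) + 2\right) + 9 \cdot 2 \cdot 6\right) - \left(\left(-149 + Y{\left(9,11 \right)}\right) + 154\right) = \left(\left(3 \left(1 - 5\right) \left(-3\right) + 2\right) + 9 \cdot 2 \cdot 6\right) - \left(\left(-149 + 11^{2}\right) + 154\right) = \left(\left(3 \left(1 - 5\right) \left(-3\right) + 2\right) + 9 \cdot 12\right) - \left(\left(-149 + 121\right) + 154\right) = \left(\left(3 \left(-4\right) \left(-3\right) + 2\right) + 108\right) - \left(-28 + 154\right) = \left(\left(\left(-12\right) \left(-3\right) + 2\right) + 108\right) - 126 = \left(\left(36 + 2\right) + 108\right) - 126 = \left(38 + 108\right) - 126 = 146 - 126 = 20$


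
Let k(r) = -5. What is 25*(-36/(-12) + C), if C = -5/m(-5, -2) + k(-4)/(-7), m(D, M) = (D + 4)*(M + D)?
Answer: 75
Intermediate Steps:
m(D, M) = (4 + D)*(D + M)
C = 0 (C = -5/((-5)² + 4*(-5) + 4*(-2) - 5*(-2)) - 5/(-7) = -5/(25 - 20 - 8 + 10) - 5*(-⅐) = -5/7 + 5/7 = 0)
25*(-36/(-12) + C) = 25*(-36/(-12) + 0) = 25*(-36*(-1/12) + 0) = 25*(3 + 0) = 25*3 = 75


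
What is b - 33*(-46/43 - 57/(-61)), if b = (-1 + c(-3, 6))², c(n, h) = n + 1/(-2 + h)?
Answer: 777615/41968 ≈ 18.529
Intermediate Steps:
b = 225/16 (b = (-1 + (1 - 2*(-3) + 6*(-3))/(-2 + 6))² = (-1 + (1 + 6 - 18)/4)² = (-1 + (¼)*(-11))² = (-1 - 11/4)² = (-15/4)² = 225/16 ≈ 14.063)
b - 33*(-46/43 - 57/(-61)) = 225/16 - 33*(-46/43 - 57/(-61)) = 225/16 - 33*(-46*1/43 - 57*(-1/61)) = 225/16 - 33*(-46/43 + 57/61) = 225/16 - 33*(-355/2623) = 225/16 + 11715/2623 = 777615/41968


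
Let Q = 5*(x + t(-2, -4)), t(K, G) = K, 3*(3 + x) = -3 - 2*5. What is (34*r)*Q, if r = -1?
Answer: 4760/3 ≈ 1586.7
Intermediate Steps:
x = -22/3 (x = -3 + (-3 - 2*5)/3 = -3 + (-3 - 10)/3 = -3 + (⅓)*(-13) = -3 - 13/3 = -22/3 ≈ -7.3333)
Q = -140/3 (Q = 5*(-22/3 - 2) = 5*(-28/3) = -140/3 ≈ -46.667)
(34*r)*Q = (34*(-1))*(-140/3) = -34*(-140/3) = 4760/3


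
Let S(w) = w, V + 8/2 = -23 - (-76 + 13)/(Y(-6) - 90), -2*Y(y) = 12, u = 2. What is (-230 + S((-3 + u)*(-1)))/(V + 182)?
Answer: -7328/4939 ≈ -1.4837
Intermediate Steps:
Y(y) = -6 (Y(y) = -½*12 = -6)
V = -885/32 (V = -4 + (-23 - (-76 + 13)/(-6 - 90)) = -4 + (-23 - (-63)/(-96)) = -4 + (-23 - (-63)*(-1)/96) = -4 + (-23 - 1*21/32) = -4 + (-23 - 21/32) = -4 - 757/32 = -885/32 ≈ -27.656)
(-230 + S((-3 + u)*(-1)))/(V + 182) = (-230 + (-3 + 2)*(-1))/(-885/32 + 182) = (-230 - 1*(-1))/(4939/32) = (-230 + 1)*(32/4939) = -229*32/4939 = -7328/4939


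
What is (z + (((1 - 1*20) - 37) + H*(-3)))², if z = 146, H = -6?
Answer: 11664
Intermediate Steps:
(z + (((1 - 1*20) - 37) + H*(-3)))² = (146 + (((1 - 1*20) - 37) - 6*(-3)))² = (146 + (((1 - 20) - 37) + 18))² = (146 + ((-19 - 37) + 18))² = (146 + (-56 + 18))² = (146 - 38)² = 108² = 11664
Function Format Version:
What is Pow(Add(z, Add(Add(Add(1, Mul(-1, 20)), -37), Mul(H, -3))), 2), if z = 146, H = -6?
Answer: 11664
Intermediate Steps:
Pow(Add(z, Add(Add(Add(1, Mul(-1, 20)), -37), Mul(H, -3))), 2) = Pow(Add(146, Add(Add(Add(1, Mul(-1, 20)), -37), Mul(-6, -3))), 2) = Pow(Add(146, Add(Add(Add(1, -20), -37), 18)), 2) = Pow(Add(146, Add(Add(-19, -37), 18)), 2) = Pow(Add(146, Add(-56, 18)), 2) = Pow(Add(146, -38), 2) = Pow(108, 2) = 11664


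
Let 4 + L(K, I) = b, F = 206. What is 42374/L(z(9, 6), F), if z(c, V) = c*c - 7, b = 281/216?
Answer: -9152784/583 ≈ -15699.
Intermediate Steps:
b = 281/216 (b = 281*(1/216) = 281/216 ≈ 1.3009)
z(c, V) = -7 + c² (z(c, V) = c² - 7 = -7 + c²)
L(K, I) = -583/216 (L(K, I) = -4 + 281/216 = -583/216)
42374/L(z(9, 6), F) = 42374/(-583/216) = 42374*(-216/583) = -9152784/583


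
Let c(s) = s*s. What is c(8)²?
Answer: 4096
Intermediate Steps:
c(s) = s²
c(8)² = (8²)² = 64² = 4096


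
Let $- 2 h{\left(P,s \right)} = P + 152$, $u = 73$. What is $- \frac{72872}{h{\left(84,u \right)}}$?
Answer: $\frac{36436}{59} \approx 617.56$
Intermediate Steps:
$h{\left(P,s \right)} = -76 - \frac{P}{2}$ ($h{\left(P,s \right)} = - \frac{P + 152}{2} = - \frac{152 + P}{2} = -76 - \frac{P}{2}$)
$- \frac{72872}{h{\left(84,u \right)}} = - \frac{72872}{-76 - 42} = - \frac{72872}{-118} = \left(-72872\right) \left(- \frac{1}{118}\right) = \frac{36436}{59}$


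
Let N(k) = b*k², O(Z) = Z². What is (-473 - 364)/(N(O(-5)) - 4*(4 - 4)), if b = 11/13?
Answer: -10881/6875 ≈ -1.5827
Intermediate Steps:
b = 11/13 (b = 11*(1/13) = 11/13 ≈ 0.84615)
N(k) = 11*k²/13
(-473 - 364)/(N(O(-5)) - 4*(4 - 4)) = (-473 - 364)/(11*((-5)²)²/13 - 4*(4 - 4)) = -837/((11/13)*25² - 4*0) = -837/((11/13)*625 + 0) = -837/(6875/13 + 0) = -837/6875/13 = -837*13/6875 = -10881/6875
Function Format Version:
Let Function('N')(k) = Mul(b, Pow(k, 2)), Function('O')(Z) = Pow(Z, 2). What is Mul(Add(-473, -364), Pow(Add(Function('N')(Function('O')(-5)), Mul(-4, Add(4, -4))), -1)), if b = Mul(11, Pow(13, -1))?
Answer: Rational(-10881, 6875) ≈ -1.5827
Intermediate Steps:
b = Rational(11, 13) (b = Mul(11, Rational(1, 13)) = Rational(11, 13) ≈ 0.84615)
Function('N')(k) = Mul(Rational(11, 13), Pow(k, 2))
Mul(Add(-473, -364), Pow(Add(Function('N')(Function('O')(-5)), Mul(-4, Add(4, -4))), -1)) = Mul(Add(-473, -364), Pow(Add(Mul(Rational(11, 13), Pow(Pow(-5, 2), 2)), Mul(-4, Add(4, -4))), -1)) = Mul(-837, Pow(Add(Mul(Rational(11, 13), Pow(25, 2)), Mul(-4, 0)), -1)) = Mul(-837, Pow(Add(Mul(Rational(11, 13), 625), 0), -1)) = Mul(-837, Pow(Add(Rational(6875, 13), 0), -1)) = Mul(-837, Pow(Rational(6875, 13), -1)) = Mul(-837, Rational(13, 6875)) = Rational(-10881, 6875)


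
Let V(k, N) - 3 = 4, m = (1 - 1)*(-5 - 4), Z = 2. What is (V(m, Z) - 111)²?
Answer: 10816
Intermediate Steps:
m = 0 (m = 0*(-9) = 0)
V(k, N) = 7 (V(k, N) = 3 + 4 = 7)
(V(m, Z) - 111)² = (7 - 111)² = (-104)² = 10816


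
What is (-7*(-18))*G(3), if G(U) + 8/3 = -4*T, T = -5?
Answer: 2184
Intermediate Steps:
G(U) = 52/3 (G(U) = -8/3 - 4*(-5) = -8/3 + 20 = 52/3)
(-7*(-18))*G(3) = -7*(-18)*(52/3) = 126*(52/3) = 2184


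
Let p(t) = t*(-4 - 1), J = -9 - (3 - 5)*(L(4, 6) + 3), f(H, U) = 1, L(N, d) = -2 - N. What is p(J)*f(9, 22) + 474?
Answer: 549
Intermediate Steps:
J = -15 (J = -9 - (3 - 5)*((-2 - 1*4) + 3) = -9 - (-2)*((-2 - 4) + 3) = -9 - (-2)*(-6 + 3) = -9 - (-2)*(-3) = -9 - 1*6 = -9 - 6 = -15)
p(t) = -5*t (p(t) = t*(-5) = -5*t)
p(J)*f(9, 22) + 474 = -5*(-15)*1 + 474 = 75*1 + 474 = 75 + 474 = 549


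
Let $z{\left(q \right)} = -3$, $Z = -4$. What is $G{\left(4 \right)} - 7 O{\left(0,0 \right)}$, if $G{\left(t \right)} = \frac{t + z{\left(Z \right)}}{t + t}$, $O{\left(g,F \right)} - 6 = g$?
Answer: $- \frac{335}{8} \approx -41.875$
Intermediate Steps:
$O{\left(g,F \right)} = 6 + g$
$G{\left(t \right)} = \frac{-3 + t}{2 t}$ ($G{\left(t \right)} = \frac{t - 3}{t + t} = \frac{-3 + t}{2 t}$)
$G{\left(4 \right)} - 7 O{\left(0,0 \right)} = \frac{-3 + 4}{2 \cdot 4} - 7 \left(6 + 0\right) = \frac{1}{2} \cdot \frac{1}{4} \cdot 1 - 42 = \frac{1}{8} - 42 = - \frac{335}{8}$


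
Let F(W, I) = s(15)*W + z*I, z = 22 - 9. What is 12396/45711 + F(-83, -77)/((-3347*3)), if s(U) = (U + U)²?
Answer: 398315183/50998239 ≈ 7.8104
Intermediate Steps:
s(U) = 4*U² (s(U) = (2*U)² = 4*U²)
z = 13
F(W, I) = 13*I + 900*W (F(W, I) = (4*15²)*W + 13*I = (4*225)*W + 13*I = 900*W + 13*I = 13*I + 900*W)
12396/45711 + F(-83, -77)/((-3347*3)) = 12396/45711 + (13*(-77) + 900*(-83))/((-3347*3)) = 12396*(1/45711) + (-1001 - 74700)/(-10041) = 4132/15237 - 75701*(-1/10041) = 4132/15237 + 75701/10041 = 398315183/50998239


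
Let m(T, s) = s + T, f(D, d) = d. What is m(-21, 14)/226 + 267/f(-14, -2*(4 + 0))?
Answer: -30199/904 ≈ -33.406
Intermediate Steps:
m(T, s) = T + s
m(-21, 14)/226 + 267/f(-14, -2*(4 + 0)) = (-21 + 14)/226 + 267/((-2*(4 + 0))) = -7*1/226 + 267/((-2*4)) = -7/226 + 267/(-8) = -7/226 + 267*(-⅛) = -7/226 - 267/8 = -30199/904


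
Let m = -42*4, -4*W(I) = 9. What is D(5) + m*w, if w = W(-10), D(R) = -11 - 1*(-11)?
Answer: 378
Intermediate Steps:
D(R) = 0 (D(R) = -11 + 11 = 0)
W(I) = -9/4 (W(I) = -¼*9 = -9/4)
m = -168
w = -9/4 ≈ -2.2500
D(5) + m*w = 0 - 168*(-9/4) = 0 + 378 = 378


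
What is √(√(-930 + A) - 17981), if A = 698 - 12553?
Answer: √(-17981 + I*√12785) ≈ 0.4216 + 134.09*I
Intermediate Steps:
A = -11855
√(√(-930 + A) - 17981) = √(√(-930 - 11855) - 17981) = √(√(-12785) - 17981) = √(I*√12785 - 17981) = √(-17981 + I*√12785)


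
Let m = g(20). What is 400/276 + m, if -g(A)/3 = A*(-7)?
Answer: 29080/69 ≈ 421.45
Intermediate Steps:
g(A) = 21*A (g(A) = -3*A*(-7) = -(-21)*A = 21*A)
m = 420 (m = 21*20 = 420)
400/276 + m = 400/276 + 420 = 400*(1/276) + 420 = 100/69 + 420 = 29080/69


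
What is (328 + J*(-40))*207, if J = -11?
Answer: 158976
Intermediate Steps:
(328 + J*(-40))*207 = (328 - 11*(-40))*207 = (328 + 440)*207 = 768*207 = 158976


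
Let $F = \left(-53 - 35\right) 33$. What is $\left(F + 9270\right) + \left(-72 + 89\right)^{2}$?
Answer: $6655$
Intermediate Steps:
$F = -2904$ ($F = \left(-88\right) 33 = -2904$)
$\left(F + 9270\right) + \left(-72 + 89\right)^{2} = \left(-2904 + 9270\right) + \left(-72 + 89\right)^{2} = 6366 + 17^{2} = 6366 + 289 = 6655$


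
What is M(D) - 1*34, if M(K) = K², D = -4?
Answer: -18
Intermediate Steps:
M(D) - 1*34 = (-4)² - 1*34 = 16 - 34 = -18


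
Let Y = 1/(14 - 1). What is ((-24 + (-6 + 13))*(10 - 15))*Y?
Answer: 85/13 ≈ 6.5385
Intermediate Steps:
Y = 1/13 ≈ 0.076923
((-24 + (-6 + 13))*(10 - 15))*Y = ((-24 + (-6 + 13))*(10 - 15))*(1/13) = ((-24 + 7)*(-5))*(1/13) = -17*(-5)*(1/13) = 85*(1/13) = 85/13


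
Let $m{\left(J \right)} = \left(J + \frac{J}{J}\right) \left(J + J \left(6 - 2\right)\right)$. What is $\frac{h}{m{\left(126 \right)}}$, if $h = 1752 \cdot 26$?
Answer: $\frac{7592}{13335} \approx 0.56933$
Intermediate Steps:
$h = 45552$
$m{\left(J \right)} = 5 J \left(1 + J\right)$ ($m{\left(J \right)} = \left(J + 1\right) \left(J + J 4\right) = \left(1 + J\right) \left(J + 4 J\right) = \left(1 + J\right) 5 J = 5 J \left(1 + J\right)$)
$\frac{h}{m{\left(126 \right)}} = \frac{45552}{5 \cdot 126 \left(1 + 126\right)} = \frac{45552}{5 \cdot 126 \cdot 127} = \frac{45552}{80010} = 45552 \cdot \frac{1}{80010} = \frac{7592}{13335}$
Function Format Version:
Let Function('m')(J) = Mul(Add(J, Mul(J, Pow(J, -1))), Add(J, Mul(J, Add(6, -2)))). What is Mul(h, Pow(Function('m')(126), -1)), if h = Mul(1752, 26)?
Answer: Rational(7592, 13335) ≈ 0.56933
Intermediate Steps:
h = 45552
Function('m')(J) = Mul(5, J, Add(1, J)) (Function('m')(J) = Mul(Add(J, 1), Add(J, Mul(J, 4))) = Mul(Add(1, J), Add(J, Mul(4, J))) = Mul(Add(1, J), Mul(5, J)) = Mul(5, J, Add(1, J)))
Mul(h, Pow(Function('m')(126), -1)) = Mul(45552, Pow(Mul(5, 126, Add(1, 126)), -1)) = Mul(45552, Pow(Mul(5, 126, 127), -1)) = Mul(45552, Pow(80010, -1)) = Mul(45552, Rational(1, 80010)) = Rational(7592, 13335)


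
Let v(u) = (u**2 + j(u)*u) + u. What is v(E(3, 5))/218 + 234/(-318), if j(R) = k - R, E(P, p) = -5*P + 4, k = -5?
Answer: -3085/5777 ≈ -0.53401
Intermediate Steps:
E(P, p) = 4 - 5*P
j(R) = -5 - R
v(u) = u + u**2 + u*(-5 - u) (v(u) = (u**2 + (-5 - u)*u) + u = (u**2 + u*(-5 - u)) + u = u + u**2 + u*(-5 - u))
v(E(3, 5))/218 + 234/(-318) = -4*(4 - 5*3)/218 + 234/(-318) = -4*(4 - 15)*(1/218) + 234*(-1/318) = -4*(-11)*(1/218) - 39/53 = 44*(1/218) - 39/53 = 22/109 - 39/53 = -3085/5777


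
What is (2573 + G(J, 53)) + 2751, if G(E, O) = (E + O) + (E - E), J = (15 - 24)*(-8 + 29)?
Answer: 5188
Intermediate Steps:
J = -189 (J = -9*21 = -189)
G(E, O) = E + O (G(E, O) = (E + O) + 0 = E + O)
(2573 + G(J, 53)) + 2751 = (2573 + (-189 + 53)) + 2751 = (2573 - 136) + 2751 = 2437 + 2751 = 5188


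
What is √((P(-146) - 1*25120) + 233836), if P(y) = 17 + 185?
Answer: √208918 ≈ 457.08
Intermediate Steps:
P(y) = 202
√((P(-146) - 1*25120) + 233836) = √((202 - 1*25120) + 233836) = √((202 - 25120) + 233836) = √(-24918 + 233836) = √208918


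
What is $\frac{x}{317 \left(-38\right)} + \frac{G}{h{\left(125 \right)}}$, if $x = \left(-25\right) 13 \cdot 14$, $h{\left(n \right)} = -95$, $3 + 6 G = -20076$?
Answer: $\frac{2144431}{60230} \approx 35.604$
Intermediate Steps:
$G = - \frac{6693}{2}$ ($G = - \frac{1}{2} + \frac{1}{6} \left(-20076\right) = - \frac{1}{2} - 3346 = - \frac{6693}{2} \approx -3346.5$)
$x = -4550$ ($x = \left(-325\right) 14 = -4550$)
$\frac{x}{317 \left(-38\right)} + \frac{G}{h{\left(125 \right)}} = - \frac{4550}{317 \left(-38\right)} - \frac{6693}{2 \left(-95\right)} = - \frac{4550}{-12046} - - \frac{6693}{190} = \left(-4550\right) \left(- \frac{1}{12046}\right) + \frac{6693}{190} = \frac{2275}{6023} + \frac{6693}{190} = \frac{2144431}{60230}$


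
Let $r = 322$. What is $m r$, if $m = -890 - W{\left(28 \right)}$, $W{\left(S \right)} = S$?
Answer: $-295596$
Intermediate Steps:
$m = -918$ ($m = -890 - 28 = -918$)
$m r = \left(-918\right) 322 = -295596$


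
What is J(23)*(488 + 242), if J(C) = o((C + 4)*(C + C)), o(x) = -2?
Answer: -1460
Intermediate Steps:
J(C) = -2
J(23)*(488 + 242) = -2*(488 + 242) = -2*730 = -1460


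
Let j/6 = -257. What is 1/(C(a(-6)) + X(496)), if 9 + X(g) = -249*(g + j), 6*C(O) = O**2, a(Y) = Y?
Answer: 1/260451 ≈ 3.8395e-6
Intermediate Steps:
j = -1542 (j = 6*(-257) = -1542)
C(O) = O**2/6
X(g) = 383949 - 249*g (X(g) = -9 - 249*(g - 1542) = -9 - 249*(-1542 + g) = -9 + (383958 - 249*g) = 383949 - 249*g)
1/(C(a(-6)) + X(496)) = 1/((1/6)*(-6)**2 + (383949 - 249*496)) = 1/((1/6)*36 + (383949 - 123504)) = 1/(6 + 260445) = 1/260451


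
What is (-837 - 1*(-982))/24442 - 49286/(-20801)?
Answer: 109787687/46219822 ≈ 2.3753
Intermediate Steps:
(-837 - 1*(-982))/24442 - 49286/(-20801) = (-837 + 982)*(1/24442) - 49286*(-1/20801) = 145*(1/24442) + 49286/20801 = 145/24442 + 49286/20801 = 109787687/46219822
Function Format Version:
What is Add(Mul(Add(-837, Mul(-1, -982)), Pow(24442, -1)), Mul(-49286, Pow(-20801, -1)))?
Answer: Rational(109787687, 46219822) ≈ 2.3753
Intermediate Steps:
Add(Mul(Add(-837, Mul(-1, -982)), Pow(24442, -1)), Mul(-49286, Pow(-20801, -1))) = Add(Mul(Add(-837, 982), Rational(1, 24442)), Mul(-49286, Rational(-1, 20801))) = Add(Mul(145, Rational(1, 24442)), Rational(49286, 20801)) = Add(Rational(145, 24442), Rational(49286, 20801)) = Rational(109787687, 46219822)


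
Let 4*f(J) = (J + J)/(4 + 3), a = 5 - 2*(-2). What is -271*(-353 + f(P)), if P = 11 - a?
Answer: 669370/7 ≈ 95624.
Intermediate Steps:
a = 9 (a = 5 + 4 = 9)
P = 2 (P = 11 - 1*9 = 11 - 9 = 2)
f(J) = J/14 (f(J) = ((J + J)/(4 + 3))/4 = ((2*J)/7)/4 = ((2*J)*(⅐))/4 = (2*J/7)/4 = J/14)
-271*(-353 + f(P)) = -271*(-353 + (1/14)*2) = -271*(-353 + ⅐) = -271*(-2470/7) = 669370/7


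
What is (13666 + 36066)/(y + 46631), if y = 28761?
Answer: 12433/18848 ≈ 0.65965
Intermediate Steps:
(13666 + 36066)/(y + 46631) = (13666 + 36066)/(28761 + 46631) = 49732/75392 = 49732*(1/75392) = 12433/18848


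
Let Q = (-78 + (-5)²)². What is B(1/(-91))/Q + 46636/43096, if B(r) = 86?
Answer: 33676695/30264166 ≈ 1.1128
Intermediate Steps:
Q = 2809 (Q = (-78 + 25)² = (-53)² = 2809)
B(1/(-91))/Q + 46636/43096 = 86/2809 + 46636/43096 = 86*(1/2809) + 46636*(1/43096) = 86/2809 + 11659/10774 = 33676695/30264166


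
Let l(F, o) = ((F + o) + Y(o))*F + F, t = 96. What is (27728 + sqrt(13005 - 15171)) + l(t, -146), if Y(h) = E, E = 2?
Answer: 23216 + 19*I*sqrt(6) ≈ 23216.0 + 46.54*I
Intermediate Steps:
Y(h) = 2
l(F, o) = F + F*(2 + F + o) (l(F, o) = ((F + o) + 2)*F + F = (2 + F + o)*F + F = F*(2 + F + o) + F = F + F*(2 + F + o))
(27728 + sqrt(13005 - 15171)) + l(t, -146) = (27728 + sqrt(13005 - 15171)) + 96*(3 + 96 - 146) = (27728 + sqrt(-2166)) + 96*(-47) = (27728 + 19*I*sqrt(6)) - 4512 = 23216 + 19*I*sqrt(6)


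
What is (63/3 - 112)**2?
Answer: 8281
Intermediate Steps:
(63/3 - 112)**2 = (63*(1/3) - 112)**2 = (21 - 112)**2 = (-91)**2 = 8281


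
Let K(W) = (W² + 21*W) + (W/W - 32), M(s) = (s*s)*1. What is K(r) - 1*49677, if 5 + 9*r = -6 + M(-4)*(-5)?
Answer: -4035266/81 ≈ -49818.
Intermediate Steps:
M(s) = s² (M(s) = s²*1 = s²)
r = -91/9 (r = -5/9 + (-6 + (-4)²*(-5))/9 = -5/9 + (-6 + 16*(-5))/9 = -5/9 + (-6 - 80)/9 = -5/9 + (⅑)*(-86) = -5/9 - 86/9 = -91/9 ≈ -10.111)
K(W) = -31 + W² + 21*W (K(W) = (W² + 21*W) + (1 - 32) = (W² + 21*W) - 31 = -31 + W² + 21*W)
K(r) - 1*49677 = (-31 + (-91/9)² + 21*(-91/9)) - 1*49677 = (-31 + 8281/81 - 637/3) - 49677 = -11429/81 - 49677 = -4035266/81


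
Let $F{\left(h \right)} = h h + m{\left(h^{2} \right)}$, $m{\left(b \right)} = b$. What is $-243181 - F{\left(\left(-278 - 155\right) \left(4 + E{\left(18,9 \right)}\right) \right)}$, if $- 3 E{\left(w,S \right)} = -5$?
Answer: $- \frac{110557271}{9} \approx -1.2284 \cdot 10^{7}$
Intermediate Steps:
$E{\left(w,S \right)} = \frac{5}{3}$ ($E{\left(w,S \right)} = \left(- \frac{1}{3}\right) \left(-5\right) = \frac{5}{3}$)
$F{\left(h \right)} = 2 h^{2}$ ($F{\left(h \right)} = h h + h^{2} = h^{2} + h^{2} = 2 h^{2}$)
$-243181 - F{\left(\left(-278 - 155\right) \left(4 + E{\left(18,9 \right)}\right) \right)} = -243181 - 2 \left(\left(-278 - 155\right) \left(4 + \frac{5}{3}\right)\right)^{2} = -243181 - 2 \left(\left(-433\right) \frac{17}{3}\right)^{2} = -243181 - 2 \left(- \frac{7361}{3}\right)^{2} = -243181 - 2 \cdot \frac{54184321}{9} = -243181 - \frac{108368642}{9} = - \frac{110557271}{9}$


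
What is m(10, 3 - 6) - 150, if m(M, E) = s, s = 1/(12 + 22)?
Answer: -5099/34 ≈ -149.97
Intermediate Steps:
s = 1/34 ≈ 0.029412
m(M, E) = 1/34
m(10, 3 - 6) - 150 = 1/34 - 150 = -5099/34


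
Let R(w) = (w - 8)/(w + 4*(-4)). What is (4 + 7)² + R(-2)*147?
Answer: 608/3 ≈ 202.67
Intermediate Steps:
R(w) = (-8 + w)/(-16 + w) (R(w) = (-8 + w)/(w - 16) = (-8 + w)/(-16 + w))
(4 + 7)² + R(-2)*147 = (4 + 7)² + ((-8 - 2)/(-16 - 2))*147 = 11² + (-10/(-18))*147 = 121 - 1/18*(-10)*147 = 121 + (5/9)*147 = 121 + 245/3 = 608/3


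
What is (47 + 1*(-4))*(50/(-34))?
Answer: -1075/17 ≈ -63.235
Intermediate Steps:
(47 + 1*(-4))*(50/(-34)) = (47 - 4)*(50*(-1/34)) = 43*(-25/17) = -1075/17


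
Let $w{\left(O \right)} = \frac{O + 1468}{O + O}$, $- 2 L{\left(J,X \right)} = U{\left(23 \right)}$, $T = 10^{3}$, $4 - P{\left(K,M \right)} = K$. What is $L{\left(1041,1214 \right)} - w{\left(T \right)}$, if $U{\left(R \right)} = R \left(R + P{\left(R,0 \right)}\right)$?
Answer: $- \frac{23617}{500} \approx -47.234$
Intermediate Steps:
$P{\left(K,M \right)} = 4 - K$
$T = 1000$
$U{\left(R \right)} = 4 R$ ($U{\left(R \right)} = R \left(R - \left(-4 + R\right)\right) = R 4 = 4 R$)
$L{\left(J,X \right)} = -46$ ($L{\left(J,X \right)} = - \frac{4 \cdot 23}{2} = \left(- \frac{1}{2}\right) 92 = -46$)
$w{\left(O \right)} = \frac{1468 + O}{2 O}$
$L{\left(1041,1214 \right)} - w{\left(T \right)} = -46 - \frac{1468 + 1000}{2 \cdot 1000} = -46 - \frac{1}{2} \cdot \frac{1}{1000} \cdot 2468 = -46 - \frac{617}{500} = - \frac{23617}{500}$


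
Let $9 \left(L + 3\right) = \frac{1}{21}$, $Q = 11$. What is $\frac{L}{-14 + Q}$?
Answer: $\frac{566}{567} \approx 0.99824$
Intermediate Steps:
$L = - \frac{566}{189}$ ($L = -3 + \frac{1}{9 \cdot 21} = -3 + \frac{1}{9} \cdot \frac{1}{21} = -3 + \frac{1}{189} = - \frac{566}{189} \approx -2.9947$)
$\frac{L}{-14 + Q} = - \frac{566}{189 \left(-14 + 11\right)} = - \frac{566}{189 \left(-3\right)} = \left(- \frac{566}{189}\right) \left(- \frac{1}{3}\right) = \frac{566}{567}$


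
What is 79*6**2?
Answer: 2844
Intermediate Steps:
79*6**2 = 79*36 = 2844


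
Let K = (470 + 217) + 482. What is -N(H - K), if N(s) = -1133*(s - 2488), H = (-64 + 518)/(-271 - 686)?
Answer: -360520909/87 ≈ -4.1439e+6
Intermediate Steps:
H = -454/957 (H = 454/(-957) = 454*(-1/957) = -454/957 ≈ -0.47440)
K = 1169 (K = 687 + 482 = 1169)
N(s) = 2818904 - 1133*s (N(s) = -1133*(-2488 + s) = 2818904 - 1133*s)
-N(H - K) = -(2818904 - 1133*(-454/957 - 1*1169)) = -(2818904 - 1133*(-454/957 - 1169)) = -(2818904 - 1133*(-1119187/957)) = -(2818904 + 115276261/87) = -1*360520909/87 = -360520909/87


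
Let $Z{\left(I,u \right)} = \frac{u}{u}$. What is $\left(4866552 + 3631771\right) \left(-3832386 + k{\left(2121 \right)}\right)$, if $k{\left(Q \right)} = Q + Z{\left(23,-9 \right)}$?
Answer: $-32550820647272$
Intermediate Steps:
$Z{\left(I,u \right)} = 1$
$k{\left(Q \right)} = 1 + Q$ ($k{\left(Q \right)} = Q + 1 = 1 + Q$)
$\left(4866552 + 3631771\right) \left(-3832386 + k{\left(2121 \right)}\right) = \left(4866552 + 3631771\right) \left(-3832386 + \left(1 + 2121\right)\right) = 8498323 \left(-3832386 + 2122\right) = 8498323 \left(-3830264\right) = -32550820647272$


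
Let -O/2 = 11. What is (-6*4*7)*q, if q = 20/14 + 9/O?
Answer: -1884/11 ≈ -171.27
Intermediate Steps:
O = -22 (O = -2*11 = -22)
q = 157/154 (q = 20/14 + 9/(-22) = 20*(1/14) + 9*(-1/22) = 10/7 - 9/22 = 157/154 ≈ 1.0195)
(-6*4*7)*q = (-6*4*7)*(157/154) = -24*7*(157/154) = -168*157/154 = -1884/11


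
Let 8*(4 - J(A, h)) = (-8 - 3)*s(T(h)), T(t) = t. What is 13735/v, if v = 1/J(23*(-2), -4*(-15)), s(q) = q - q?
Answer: 54940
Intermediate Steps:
s(q) = 0
J(A, h) = 4 (J(A, h) = 4 - (-8 - 3)*0/8 = 4 - (-11)*0/8 = 4 - ⅛*0 = 4 + 0 = 4)
v = ¼ (v = 1/4 = ¼ ≈ 0.25000)
13735/v = 13735/(¼) = 13735*4 = 54940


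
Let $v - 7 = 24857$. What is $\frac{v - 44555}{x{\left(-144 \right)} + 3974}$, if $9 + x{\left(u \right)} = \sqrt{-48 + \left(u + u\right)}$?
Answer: $- \frac{78074815}{15721561} + \frac{78764 i \sqrt{21}}{15721561} \approx -4.9661 + 0.022958 i$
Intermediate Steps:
$v = 24864$ ($v = 7 + 24857 = 24864$)
$x{\left(u \right)} = -9 + \sqrt{-48 + 2 u}$ ($x{\left(u \right)} = -9 + \sqrt{-48 + \left(u + u\right)} = -9 + \sqrt{-48 + 2 u}$)
$\frac{v - 44555}{x{\left(-144 \right)} + 3974} = \frac{24864 - 44555}{\left(-9 + \sqrt{-48 + 2 \left(-144\right)}\right) + 3974} = - \frac{19691}{\left(-9 + \sqrt{-48 - 288}\right) + 3974} = - \frac{19691}{\left(-9 + \sqrt{-336}\right) + 3974} = - \frac{19691}{\left(-9 + 4 i \sqrt{21}\right) + 3974} = - \frac{19691}{3965 + 4 i \sqrt{21}}$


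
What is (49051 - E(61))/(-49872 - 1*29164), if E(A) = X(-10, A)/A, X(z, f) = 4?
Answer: -2992107/4821196 ≈ -0.62062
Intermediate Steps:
E(A) = 4/A
(49051 - E(61))/(-49872 - 1*29164) = (49051 - 4/61)/(-49872 - 1*29164) = (49051 - 4/61)/(-49872 - 29164) = (49051 - 1*4/61)/(-79036) = (49051 - 4/61)*(-1/79036) = (2992107/61)*(-1/79036) = -2992107/4821196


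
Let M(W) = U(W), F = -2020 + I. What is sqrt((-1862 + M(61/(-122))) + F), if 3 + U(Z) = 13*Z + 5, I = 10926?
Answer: 19*sqrt(78)/2 ≈ 83.902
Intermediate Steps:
U(Z) = 2 + 13*Z (U(Z) = -3 + (13*Z + 5) = -3 + (5 + 13*Z) = 2 + 13*Z)
F = 8906 (F = -2020 + 10926 = 8906)
M(W) = 2 + 13*W
sqrt((-1862 + M(61/(-122))) + F) = sqrt((-1862 + (2 + 13*(61/(-122)))) + 8906) = sqrt((-1862 + (2 + 13*(61*(-1/122)))) + 8906) = sqrt((-1862 + (2 + 13*(-1/2))) + 8906) = sqrt((-1862 + (2 - 13/2)) + 8906) = sqrt((-1862 - 9/2) + 8906) = sqrt(-3733/2 + 8906) = sqrt(14079/2) = 19*sqrt(78)/2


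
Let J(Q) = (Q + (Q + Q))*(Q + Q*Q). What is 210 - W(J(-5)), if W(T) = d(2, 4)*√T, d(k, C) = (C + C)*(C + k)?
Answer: 210 - 480*I*√3 ≈ 210.0 - 831.38*I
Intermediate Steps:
d(k, C) = 2*C*(C + k) (d(k, C) = (2*C)*(C + k) = 2*C*(C + k))
J(Q) = 3*Q*(Q + Q²) (J(Q) = (Q + 2*Q)*(Q + Q²) = (3*Q)*(Q + Q²) = 3*Q*(Q + Q²))
W(T) = 48*√T (W(T) = (2*4*(4 + 2))*√T = (2*4*6)*√T = 48*√T)
210 - W(J(-5)) = 210 - 48*√(3*(-5)²*(1 - 5)) = 210 - 48*√(3*25*(-4)) = 210 - 48*√(-300) = 210 - 48*10*I*√3 = 210 - 480*I*√3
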